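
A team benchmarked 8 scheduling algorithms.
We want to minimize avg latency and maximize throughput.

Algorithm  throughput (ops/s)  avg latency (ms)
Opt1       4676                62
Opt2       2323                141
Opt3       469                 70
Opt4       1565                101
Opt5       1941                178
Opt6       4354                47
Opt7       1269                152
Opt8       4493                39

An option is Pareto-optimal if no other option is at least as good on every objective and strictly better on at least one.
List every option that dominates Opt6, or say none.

Opt8

Opt8: throughput 4493≥4354, avg latency 39≤47 — dominates Opt6.
Others (Opt1, Opt2, Opt3, Opt4, Opt5, Opt7) are each worse than Opt6 on at least one objective.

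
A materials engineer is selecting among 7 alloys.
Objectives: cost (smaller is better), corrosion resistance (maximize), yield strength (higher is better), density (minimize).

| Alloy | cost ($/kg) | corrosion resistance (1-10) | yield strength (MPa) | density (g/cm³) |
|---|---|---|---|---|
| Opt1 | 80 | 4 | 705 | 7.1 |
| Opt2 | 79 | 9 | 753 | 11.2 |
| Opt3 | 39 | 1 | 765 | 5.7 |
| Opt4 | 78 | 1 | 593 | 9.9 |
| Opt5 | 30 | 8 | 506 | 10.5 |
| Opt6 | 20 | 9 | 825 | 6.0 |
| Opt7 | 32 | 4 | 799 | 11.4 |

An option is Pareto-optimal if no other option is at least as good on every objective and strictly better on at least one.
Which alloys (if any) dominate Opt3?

none

Opt1: worse on cost (80 vs 39).
Opt2: worse on cost (79 vs 39).
Opt4: worse on cost (78 vs 39).
Opt5: worse on yield strength (506 vs 765).
Opt6: worse on density (6.0 vs 5.7).
Opt7: worse on density (11.4 vs 5.7).
No option dominates Opt3.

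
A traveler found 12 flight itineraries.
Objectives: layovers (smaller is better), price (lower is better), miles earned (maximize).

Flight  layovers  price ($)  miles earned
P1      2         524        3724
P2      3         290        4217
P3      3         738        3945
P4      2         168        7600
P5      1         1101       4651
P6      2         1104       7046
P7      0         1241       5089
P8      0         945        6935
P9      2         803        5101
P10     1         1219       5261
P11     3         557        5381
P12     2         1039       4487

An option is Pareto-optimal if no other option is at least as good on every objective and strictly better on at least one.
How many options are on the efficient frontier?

2

P1: dominated by P4 (layovers 2≤2, price 168≤524, miles earned 7600≥3724).
P2: dominated by P4 (layovers 2≤3, price 168≤290, miles earned 7600≥4217).
P3: dominated by P2 (layovers 3≤3, price 290≤738, miles earned 4217≥3945).
P4: not dominated (best price).
P5: dominated by P8 (layovers 0≤1, price 945≤1101, miles earned 6935≥4651).
P6: dominated by P4 (layovers 2≤2, price 168≤1104, miles earned 7600≥7046).
P7: dominated by P8 (layovers 0≤0, price 945≤1241, miles earned 6935≥5089).
P8: not dominated.
P9: dominated by P4 (layovers 2≤2, price 168≤803, miles earned 7600≥5101).
P10: dominated by P8 (layovers 0≤1, price 945≤1219, miles earned 6935≥5261).
P11: dominated by P4 (layovers 2≤3, price 168≤557, miles earned 7600≥5381).
P12: dominated by P4 (layovers 2≤2, price 168≤1039, miles earned 7600≥4487).
Pareto-optimal: P4, P8 → 2.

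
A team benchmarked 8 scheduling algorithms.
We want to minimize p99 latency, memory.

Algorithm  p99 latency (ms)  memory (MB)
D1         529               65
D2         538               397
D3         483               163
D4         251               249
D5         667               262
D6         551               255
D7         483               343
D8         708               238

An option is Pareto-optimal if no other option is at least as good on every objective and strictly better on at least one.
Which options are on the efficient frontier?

D1, D3, D4

D1: not dominated (best memory).
D2: dominated by D1 (p99 latency 529≤538, memory 65≤397).
D3: not dominated.
D4: not dominated (best p99 latency).
D5: dominated by D1 (p99 latency 529≤667, memory 65≤262).
D6: dominated by D1 (p99 latency 529≤551, memory 65≤255).
D7: dominated by D3 (p99 latency 483≤483, memory 163≤343).
D8: dominated by D1 (p99 latency 529≤708, memory 65≤238).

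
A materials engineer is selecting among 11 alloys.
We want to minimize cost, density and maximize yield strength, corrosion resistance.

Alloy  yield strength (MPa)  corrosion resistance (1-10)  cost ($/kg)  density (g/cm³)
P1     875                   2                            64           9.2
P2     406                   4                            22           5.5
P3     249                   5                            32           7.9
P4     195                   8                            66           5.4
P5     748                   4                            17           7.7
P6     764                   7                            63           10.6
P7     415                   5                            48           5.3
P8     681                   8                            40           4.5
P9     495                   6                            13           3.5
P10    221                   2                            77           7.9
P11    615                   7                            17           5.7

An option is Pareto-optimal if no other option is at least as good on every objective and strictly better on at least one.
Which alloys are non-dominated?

P1: not dominated (best yield strength).
P2: dominated by P9 (yield strength 495≥406, corrosion resistance 6≥4, cost 13≤22, density 3.5≤5.5).
P3: dominated by P9 (yield strength 495≥249, corrosion resistance 6≥5, cost 13≤32, density 3.5≤7.9).
P4: dominated by P8 (yield strength 681≥195, corrosion resistance 8≥8, cost 40≤66, density 4.5≤5.4).
P5: not dominated.
P6: not dominated.
P7: dominated by P8 (yield strength 681≥415, corrosion resistance 8≥5, cost 40≤48, density 4.5≤5.3).
P8: not dominated.
P9: not dominated (best cost).
P10: dominated by P2 (yield strength 406≥221, corrosion resistance 4≥2, cost 22≤77, density 5.5≤7.9).
P11: not dominated.

P1, P5, P6, P8, P9, P11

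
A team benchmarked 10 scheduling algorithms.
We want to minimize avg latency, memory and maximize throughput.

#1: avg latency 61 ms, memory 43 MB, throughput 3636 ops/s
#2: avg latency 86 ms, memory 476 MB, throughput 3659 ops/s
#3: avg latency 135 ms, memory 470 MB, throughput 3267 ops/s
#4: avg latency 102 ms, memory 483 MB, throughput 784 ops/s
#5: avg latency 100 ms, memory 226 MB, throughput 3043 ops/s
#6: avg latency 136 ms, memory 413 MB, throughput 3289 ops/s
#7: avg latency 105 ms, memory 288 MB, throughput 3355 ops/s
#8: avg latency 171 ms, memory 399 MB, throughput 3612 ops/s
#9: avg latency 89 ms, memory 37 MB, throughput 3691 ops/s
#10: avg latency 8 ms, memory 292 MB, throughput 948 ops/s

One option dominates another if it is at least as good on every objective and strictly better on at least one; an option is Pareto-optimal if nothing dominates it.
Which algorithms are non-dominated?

#1, #2, #9, #10

#1: not dominated.
#2: not dominated.
#3: dominated by #1 (avg latency 61≤135, memory 43≤470, throughput 3636≥3267).
#4: dominated by #1 (avg latency 61≤102, memory 43≤483, throughput 3636≥784).
#5: dominated by #1 (avg latency 61≤100, memory 43≤226, throughput 3636≥3043).
#6: dominated by #1 (avg latency 61≤136, memory 43≤413, throughput 3636≥3289).
#7: dominated by #1 (avg latency 61≤105, memory 43≤288, throughput 3636≥3355).
#8: dominated by #1 (avg latency 61≤171, memory 43≤399, throughput 3636≥3612).
#9: not dominated (best memory).
#10: not dominated (best avg latency).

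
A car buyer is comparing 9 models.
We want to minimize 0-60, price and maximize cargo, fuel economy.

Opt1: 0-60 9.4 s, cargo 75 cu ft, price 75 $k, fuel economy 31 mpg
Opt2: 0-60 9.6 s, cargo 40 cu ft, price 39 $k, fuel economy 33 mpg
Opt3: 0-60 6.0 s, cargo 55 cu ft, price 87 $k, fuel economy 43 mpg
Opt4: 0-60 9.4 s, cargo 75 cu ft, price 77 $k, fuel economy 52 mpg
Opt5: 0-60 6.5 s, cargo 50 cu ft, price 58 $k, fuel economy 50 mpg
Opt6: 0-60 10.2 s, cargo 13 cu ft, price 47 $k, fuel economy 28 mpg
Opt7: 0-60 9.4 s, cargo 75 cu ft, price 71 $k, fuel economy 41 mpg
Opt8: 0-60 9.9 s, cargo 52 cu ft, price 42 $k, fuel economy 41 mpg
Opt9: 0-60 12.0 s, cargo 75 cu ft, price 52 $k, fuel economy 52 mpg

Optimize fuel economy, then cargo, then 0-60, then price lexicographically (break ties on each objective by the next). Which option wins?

First maximize fuel economy: best is 52, kept {Opt4, Opt9}.
Then maximize cargo: best is 75, kept {Opt4, Opt9}.
Then minimize 0-60: best is 9.4, kept {Opt4}.

Opt4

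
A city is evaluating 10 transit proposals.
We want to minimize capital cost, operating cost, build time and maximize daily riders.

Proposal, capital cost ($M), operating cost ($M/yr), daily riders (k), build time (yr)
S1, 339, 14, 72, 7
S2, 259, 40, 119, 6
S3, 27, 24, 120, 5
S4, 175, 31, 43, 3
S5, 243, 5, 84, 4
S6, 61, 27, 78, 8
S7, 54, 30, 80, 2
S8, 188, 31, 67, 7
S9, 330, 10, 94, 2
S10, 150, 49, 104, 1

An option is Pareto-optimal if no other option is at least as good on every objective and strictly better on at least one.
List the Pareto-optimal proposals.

S3, S5, S7, S9, S10

S1: dominated by S5 (capital cost 243≤339, operating cost 5≤14, daily riders 84≥72, build time 4≤7).
S2: dominated by S3 (capital cost 27≤259, operating cost 24≤40, daily riders 120≥119, build time 5≤6).
S3: not dominated (best capital cost).
S4: dominated by S7 (capital cost 54≤175, operating cost 30≤31, daily riders 80≥43, build time 2≤3).
S5: not dominated (best operating cost).
S6: dominated by S3 (capital cost 27≤61, operating cost 24≤27, daily riders 120≥78, build time 5≤8).
S7: not dominated.
S8: dominated by S3 (capital cost 27≤188, operating cost 24≤31, daily riders 120≥67, build time 5≤7).
S9: not dominated.
S10: not dominated (best build time).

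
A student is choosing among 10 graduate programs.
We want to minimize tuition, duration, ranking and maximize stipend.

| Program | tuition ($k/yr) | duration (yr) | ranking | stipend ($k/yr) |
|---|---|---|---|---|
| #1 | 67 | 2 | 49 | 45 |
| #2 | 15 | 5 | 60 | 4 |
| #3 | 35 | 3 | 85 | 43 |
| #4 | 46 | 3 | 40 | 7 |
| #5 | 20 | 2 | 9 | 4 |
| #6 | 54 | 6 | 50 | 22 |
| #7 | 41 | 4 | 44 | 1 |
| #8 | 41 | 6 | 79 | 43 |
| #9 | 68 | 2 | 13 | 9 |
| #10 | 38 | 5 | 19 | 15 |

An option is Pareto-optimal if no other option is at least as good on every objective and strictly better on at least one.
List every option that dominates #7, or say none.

#5: tuition 20≤41, duration 2≤4, ranking 9≤44, stipend 4≥1 — dominates #7.
Others (#1, #2, #3, #4, #6, #8, #9, #10) are each worse than #7 on at least one objective.

#5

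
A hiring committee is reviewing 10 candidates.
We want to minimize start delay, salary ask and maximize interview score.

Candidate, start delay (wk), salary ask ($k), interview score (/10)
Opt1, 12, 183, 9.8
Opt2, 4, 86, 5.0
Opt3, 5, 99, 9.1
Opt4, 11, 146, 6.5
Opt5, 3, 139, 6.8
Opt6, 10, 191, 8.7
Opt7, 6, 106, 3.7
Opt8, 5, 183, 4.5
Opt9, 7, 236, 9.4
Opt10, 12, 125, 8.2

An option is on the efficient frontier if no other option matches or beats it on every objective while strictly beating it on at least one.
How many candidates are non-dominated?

Opt1: not dominated (best interview score).
Opt2: not dominated (best salary ask).
Opt3: not dominated.
Opt4: dominated by Opt3 (start delay 5≤11, salary ask 99≤146, interview score 9.1≥6.5).
Opt5: not dominated (best start delay).
Opt6: dominated by Opt3 (start delay 5≤10, salary ask 99≤191, interview score 9.1≥8.7).
Opt7: dominated by Opt2 (start delay 4≤6, salary ask 86≤106, interview score 5.0≥3.7).
Opt8: dominated by Opt2 (start delay 4≤5, salary ask 86≤183, interview score 5.0≥4.5).
Opt9: not dominated.
Opt10: dominated by Opt3 (start delay 5≤12, salary ask 99≤125, interview score 9.1≥8.2).
Pareto-optimal: Opt1, Opt2, Opt3, Opt5, Opt9 → 5.

5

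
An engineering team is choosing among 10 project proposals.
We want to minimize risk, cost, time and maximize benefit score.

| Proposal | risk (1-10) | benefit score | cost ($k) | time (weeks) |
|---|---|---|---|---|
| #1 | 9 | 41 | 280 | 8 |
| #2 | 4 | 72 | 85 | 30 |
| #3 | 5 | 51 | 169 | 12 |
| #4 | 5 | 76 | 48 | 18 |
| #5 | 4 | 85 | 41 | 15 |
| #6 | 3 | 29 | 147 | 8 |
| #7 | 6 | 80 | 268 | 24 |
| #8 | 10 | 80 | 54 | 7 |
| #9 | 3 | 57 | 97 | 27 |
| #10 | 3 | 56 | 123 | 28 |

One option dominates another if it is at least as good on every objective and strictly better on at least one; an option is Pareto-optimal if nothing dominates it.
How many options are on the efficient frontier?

6

#1: not dominated.
#2: dominated by #5 (risk 4≤4, benefit score 85≥72, cost 41≤85, time 15≤30).
#3: not dominated.
#4: dominated by #5 (risk 4≤5, benefit score 85≥76, cost 41≤48, time 15≤18).
#5: not dominated (best benefit score).
#6: not dominated.
#7: dominated by #5 (risk 4≤6, benefit score 85≥80, cost 41≤268, time 15≤24).
#8: not dominated (best time).
#9: not dominated.
#10: dominated by #9 (risk 3≤3, benefit score 57≥56, cost 97≤123, time 27≤28).
Pareto-optimal: #1, #3, #5, #6, #8, #9 → 6.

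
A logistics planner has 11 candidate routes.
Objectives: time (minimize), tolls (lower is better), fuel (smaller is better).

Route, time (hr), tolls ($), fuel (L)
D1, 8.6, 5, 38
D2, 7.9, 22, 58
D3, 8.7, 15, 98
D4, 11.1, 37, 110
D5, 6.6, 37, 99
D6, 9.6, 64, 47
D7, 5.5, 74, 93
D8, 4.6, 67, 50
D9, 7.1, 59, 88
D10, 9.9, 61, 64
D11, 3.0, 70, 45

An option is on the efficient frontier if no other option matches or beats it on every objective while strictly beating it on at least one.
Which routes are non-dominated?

D1, D2, D5, D8, D9, D11

D1: not dominated (best tolls).
D2: not dominated.
D3: dominated by D1 (time 8.6≤8.7, tolls 5≤15, fuel 38≤98).
D4: dominated by D1 (time 8.6≤11.1, tolls 5≤37, fuel 38≤110).
D5: not dominated.
D6: dominated by D1 (time 8.6≤9.6, tolls 5≤64, fuel 38≤47).
D7: dominated by D8 (time 4.6≤5.5, tolls 67≤74, fuel 50≤93).
D8: not dominated.
D9: not dominated.
D10: dominated by D1 (time 8.6≤9.9, tolls 5≤61, fuel 38≤64).
D11: not dominated (best time).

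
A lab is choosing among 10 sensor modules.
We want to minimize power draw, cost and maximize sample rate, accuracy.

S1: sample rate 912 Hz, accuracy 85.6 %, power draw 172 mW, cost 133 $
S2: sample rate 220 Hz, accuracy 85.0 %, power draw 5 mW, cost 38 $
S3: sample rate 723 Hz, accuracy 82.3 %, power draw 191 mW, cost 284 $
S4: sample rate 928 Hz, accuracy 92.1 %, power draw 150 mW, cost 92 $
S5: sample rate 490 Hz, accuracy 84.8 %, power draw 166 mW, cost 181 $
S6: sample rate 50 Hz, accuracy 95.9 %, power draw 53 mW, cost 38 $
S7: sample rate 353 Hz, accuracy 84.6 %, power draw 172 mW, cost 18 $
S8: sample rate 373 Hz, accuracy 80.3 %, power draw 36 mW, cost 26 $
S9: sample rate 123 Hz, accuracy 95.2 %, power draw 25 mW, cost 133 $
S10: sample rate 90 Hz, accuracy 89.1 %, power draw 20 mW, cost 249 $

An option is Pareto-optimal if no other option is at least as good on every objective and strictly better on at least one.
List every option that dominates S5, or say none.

S4: sample rate 928≥490, accuracy 92.1≥84.8, power draw 150≤166, cost 92≤181 — dominates S5.
Others (S1, S2, S3, S6, S7, S8, S9, S10) are each worse than S5 on at least one objective.

S4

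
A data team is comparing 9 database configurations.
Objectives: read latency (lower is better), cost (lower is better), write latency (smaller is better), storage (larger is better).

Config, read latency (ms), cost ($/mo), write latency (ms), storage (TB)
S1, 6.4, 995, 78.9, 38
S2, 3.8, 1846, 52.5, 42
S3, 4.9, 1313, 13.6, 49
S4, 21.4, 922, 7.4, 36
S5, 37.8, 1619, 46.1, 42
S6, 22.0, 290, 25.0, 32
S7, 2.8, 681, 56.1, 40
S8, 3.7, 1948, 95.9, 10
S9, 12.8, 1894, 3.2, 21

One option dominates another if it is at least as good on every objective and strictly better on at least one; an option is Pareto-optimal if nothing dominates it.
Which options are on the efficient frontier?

S2, S3, S4, S6, S7, S9

S1: dominated by S7 (read latency 2.8≤6.4, cost 681≤995, write latency 56.1≤78.9, storage 40≥38).
S2: not dominated.
S3: not dominated (best storage).
S4: not dominated.
S5: dominated by S3 (read latency 4.9≤37.8, cost 1313≤1619, write latency 13.6≤46.1, storage 49≥42).
S6: not dominated (best cost).
S7: not dominated (best read latency).
S8: dominated by S7 (read latency 2.8≤3.7, cost 681≤1948, write latency 56.1≤95.9, storage 40≥10).
S9: not dominated (best write latency).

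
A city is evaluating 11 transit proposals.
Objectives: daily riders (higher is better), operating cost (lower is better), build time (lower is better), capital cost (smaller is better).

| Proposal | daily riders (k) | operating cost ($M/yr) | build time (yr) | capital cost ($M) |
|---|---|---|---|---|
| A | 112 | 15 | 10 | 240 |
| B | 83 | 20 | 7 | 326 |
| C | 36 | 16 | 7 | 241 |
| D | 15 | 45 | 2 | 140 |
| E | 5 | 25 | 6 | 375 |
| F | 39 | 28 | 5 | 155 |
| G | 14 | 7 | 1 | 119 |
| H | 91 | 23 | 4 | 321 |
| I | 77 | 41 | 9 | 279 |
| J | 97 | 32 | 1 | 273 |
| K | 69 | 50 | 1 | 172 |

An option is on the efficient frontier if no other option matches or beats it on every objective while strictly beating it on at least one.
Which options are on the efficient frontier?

A, B, C, D, F, G, H, J, K

A: not dominated (best daily riders).
B: not dominated.
C: not dominated.
D: not dominated.
E: dominated by G (daily riders 14≥5, operating cost 7≤25, build time 1≤6, capital cost 119≤375).
F: not dominated.
G: not dominated (best operating cost).
H: not dominated.
I: dominated by J (daily riders 97≥77, operating cost 32≤41, build time 1≤9, capital cost 273≤279).
J: not dominated.
K: not dominated.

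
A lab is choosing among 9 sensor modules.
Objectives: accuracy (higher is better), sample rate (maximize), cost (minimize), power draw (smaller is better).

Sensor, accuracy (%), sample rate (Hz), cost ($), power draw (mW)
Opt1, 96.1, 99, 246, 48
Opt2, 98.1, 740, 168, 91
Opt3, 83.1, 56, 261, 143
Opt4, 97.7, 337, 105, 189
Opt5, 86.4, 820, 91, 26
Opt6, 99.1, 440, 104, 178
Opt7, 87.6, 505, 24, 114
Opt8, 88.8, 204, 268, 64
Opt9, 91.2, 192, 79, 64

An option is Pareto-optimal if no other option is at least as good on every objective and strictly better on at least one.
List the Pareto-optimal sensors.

Opt1, Opt2, Opt5, Opt6, Opt7, Opt8, Opt9

Opt1: not dominated.
Opt2: not dominated.
Opt3: dominated by Opt1 (accuracy 96.1≥83.1, sample rate 99≥56, cost 246≤261, power draw 48≤143).
Opt4: dominated by Opt6 (accuracy 99.1≥97.7, sample rate 440≥337, cost 104≤105, power draw 178≤189).
Opt5: not dominated (best sample rate).
Opt6: not dominated (best accuracy).
Opt7: not dominated (best cost).
Opt8: not dominated.
Opt9: not dominated.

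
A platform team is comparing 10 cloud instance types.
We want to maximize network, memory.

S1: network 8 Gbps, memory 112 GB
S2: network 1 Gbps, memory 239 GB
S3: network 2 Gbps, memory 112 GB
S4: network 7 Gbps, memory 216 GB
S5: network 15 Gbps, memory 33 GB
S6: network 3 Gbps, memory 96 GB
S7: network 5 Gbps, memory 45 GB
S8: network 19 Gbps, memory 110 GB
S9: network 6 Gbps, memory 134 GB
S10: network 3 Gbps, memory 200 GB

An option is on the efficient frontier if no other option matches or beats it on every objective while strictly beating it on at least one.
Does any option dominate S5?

Yes

S8 vs S5: network 19≥15, memory 110≥33 — S8 is at least as good on every objective and strictly better on at least one, so S8 dominates S5.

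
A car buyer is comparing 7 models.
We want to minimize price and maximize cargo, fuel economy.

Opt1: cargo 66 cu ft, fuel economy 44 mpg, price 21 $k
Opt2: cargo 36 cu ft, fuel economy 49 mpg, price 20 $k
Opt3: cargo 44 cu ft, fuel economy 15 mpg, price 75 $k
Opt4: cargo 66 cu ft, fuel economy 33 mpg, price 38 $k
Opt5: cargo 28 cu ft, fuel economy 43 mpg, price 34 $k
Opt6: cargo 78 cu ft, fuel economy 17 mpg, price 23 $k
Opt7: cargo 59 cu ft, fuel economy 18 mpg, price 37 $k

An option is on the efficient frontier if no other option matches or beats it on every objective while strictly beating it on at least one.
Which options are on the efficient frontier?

Opt1: not dominated.
Opt2: not dominated (best fuel economy).
Opt3: dominated by Opt1 (cargo 66≥44, fuel economy 44≥15, price 21≤75).
Opt4: dominated by Opt1 (cargo 66≥66, fuel economy 44≥33, price 21≤38).
Opt5: dominated by Opt1 (cargo 66≥28, fuel economy 44≥43, price 21≤34).
Opt6: not dominated (best cargo).
Opt7: dominated by Opt1 (cargo 66≥59, fuel economy 44≥18, price 21≤37).

Opt1, Opt2, Opt6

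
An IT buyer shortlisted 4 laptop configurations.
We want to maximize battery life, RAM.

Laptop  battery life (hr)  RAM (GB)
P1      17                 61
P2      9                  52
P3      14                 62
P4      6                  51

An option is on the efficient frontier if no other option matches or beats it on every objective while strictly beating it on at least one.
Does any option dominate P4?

Yes

P1 vs P4: battery life 17≥6, RAM 61≥51 — P1 is at least as good on every objective and strictly better on at least one, so P1 dominates P4.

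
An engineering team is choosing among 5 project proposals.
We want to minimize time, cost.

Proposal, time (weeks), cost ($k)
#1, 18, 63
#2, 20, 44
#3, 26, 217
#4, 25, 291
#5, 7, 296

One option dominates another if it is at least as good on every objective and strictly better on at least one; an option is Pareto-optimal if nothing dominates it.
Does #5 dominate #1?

#5 vs #1: #5 is worse on cost (296 vs 63), so it does not dominate #1.

No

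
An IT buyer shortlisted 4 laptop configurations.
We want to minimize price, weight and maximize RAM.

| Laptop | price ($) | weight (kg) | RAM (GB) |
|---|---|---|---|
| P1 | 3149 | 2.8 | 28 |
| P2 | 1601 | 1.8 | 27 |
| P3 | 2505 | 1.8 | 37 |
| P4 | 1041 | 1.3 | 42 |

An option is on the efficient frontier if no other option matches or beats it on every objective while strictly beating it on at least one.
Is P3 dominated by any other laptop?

P4 vs P3: price 1041≤2505, weight 1.3≤1.8, RAM 42≥37 — P4 is at least as good on every objective and strictly better on at least one, so P4 dominates P3.

Yes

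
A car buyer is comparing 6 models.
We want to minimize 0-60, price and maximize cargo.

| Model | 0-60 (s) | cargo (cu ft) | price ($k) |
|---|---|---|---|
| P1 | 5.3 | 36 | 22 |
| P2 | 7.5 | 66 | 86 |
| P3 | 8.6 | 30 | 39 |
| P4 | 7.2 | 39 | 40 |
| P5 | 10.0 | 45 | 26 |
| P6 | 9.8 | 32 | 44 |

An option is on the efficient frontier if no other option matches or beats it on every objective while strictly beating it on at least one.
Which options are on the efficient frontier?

P1: not dominated (best 0-60).
P2: not dominated (best cargo).
P3: dominated by P1 (0-60 5.3≤8.6, cargo 36≥30, price 22≤39).
P4: not dominated.
P5: not dominated.
P6: dominated by P1 (0-60 5.3≤9.8, cargo 36≥32, price 22≤44).

P1, P2, P4, P5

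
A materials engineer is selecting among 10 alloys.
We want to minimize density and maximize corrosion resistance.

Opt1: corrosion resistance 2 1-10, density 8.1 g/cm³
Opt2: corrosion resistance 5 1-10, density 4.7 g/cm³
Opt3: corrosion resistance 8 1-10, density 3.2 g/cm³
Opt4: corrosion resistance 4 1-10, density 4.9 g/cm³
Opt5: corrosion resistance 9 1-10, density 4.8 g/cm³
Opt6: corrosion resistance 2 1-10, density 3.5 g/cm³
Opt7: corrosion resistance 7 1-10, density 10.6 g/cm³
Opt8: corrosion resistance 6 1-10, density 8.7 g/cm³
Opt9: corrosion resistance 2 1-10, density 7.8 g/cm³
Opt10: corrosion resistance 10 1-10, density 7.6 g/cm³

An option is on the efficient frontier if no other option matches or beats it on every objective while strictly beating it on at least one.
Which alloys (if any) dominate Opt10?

Opt1: worse on corrosion resistance (2 vs 10).
Opt2: worse on corrosion resistance (5 vs 10).
Opt3: worse on corrosion resistance (8 vs 10).
Opt4: worse on corrosion resistance (4 vs 10).
Opt5: worse on corrosion resistance (9 vs 10).
Opt6: worse on corrosion resistance (2 vs 10).
Opt7: worse on corrosion resistance (7 vs 10).
Opt8: worse on corrosion resistance (6 vs 10).
Opt9: worse on corrosion resistance (2 vs 10).
No option dominates Opt10.

none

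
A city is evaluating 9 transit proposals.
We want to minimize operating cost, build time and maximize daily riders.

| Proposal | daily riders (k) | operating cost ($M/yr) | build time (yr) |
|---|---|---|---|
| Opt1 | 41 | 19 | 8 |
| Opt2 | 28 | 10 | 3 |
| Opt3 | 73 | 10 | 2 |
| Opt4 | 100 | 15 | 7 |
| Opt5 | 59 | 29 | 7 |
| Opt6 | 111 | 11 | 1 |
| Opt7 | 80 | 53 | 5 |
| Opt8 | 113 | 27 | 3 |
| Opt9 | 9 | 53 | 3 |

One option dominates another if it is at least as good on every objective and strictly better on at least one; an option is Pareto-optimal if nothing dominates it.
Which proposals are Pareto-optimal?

Opt3, Opt6, Opt8

Opt1: dominated by Opt3 (daily riders 73≥41, operating cost 10≤19, build time 2≤8).
Opt2: dominated by Opt3 (daily riders 73≥28, operating cost 10≤10, build time 2≤3).
Opt3: not dominated.
Opt4: dominated by Opt6 (daily riders 111≥100, operating cost 11≤15, build time 1≤7).
Opt5: dominated by Opt3 (daily riders 73≥59, operating cost 10≤29, build time 2≤7).
Opt6: not dominated (best build time).
Opt7: dominated by Opt6 (daily riders 111≥80, operating cost 11≤53, build time 1≤5).
Opt8: not dominated (best daily riders).
Opt9: dominated by Opt2 (daily riders 28≥9, operating cost 10≤53, build time 3≤3).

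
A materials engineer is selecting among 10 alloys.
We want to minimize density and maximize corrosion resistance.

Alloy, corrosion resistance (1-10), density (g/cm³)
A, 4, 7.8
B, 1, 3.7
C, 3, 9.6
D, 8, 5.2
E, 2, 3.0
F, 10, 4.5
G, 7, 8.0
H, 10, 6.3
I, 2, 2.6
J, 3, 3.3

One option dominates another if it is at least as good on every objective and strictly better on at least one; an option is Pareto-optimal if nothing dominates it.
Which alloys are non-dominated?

A: dominated by D (corrosion resistance 8≥4, density 5.2≤7.8).
B: dominated by E (corrosion resistance 2≥1, density 3.0≤3.7).
C: dominated by A (corrosion resistance 4≥3, density 7.8≤9.6).
D: dominated by F (corrosion resistance 10≥8, density 4.5≤5.2).
E: dominated by I (corrosion resistance 2≥2, density 2.6≤3.0).
F: not dominated.
G: dominated by D (corrosion resistance 8≥7, density 5.2≤8.0).
H: dominated by F (corrosion resistance 10≥10, density 4.5≤6.3).
I: not dominated (best density).
J: not dominated.

F, I, J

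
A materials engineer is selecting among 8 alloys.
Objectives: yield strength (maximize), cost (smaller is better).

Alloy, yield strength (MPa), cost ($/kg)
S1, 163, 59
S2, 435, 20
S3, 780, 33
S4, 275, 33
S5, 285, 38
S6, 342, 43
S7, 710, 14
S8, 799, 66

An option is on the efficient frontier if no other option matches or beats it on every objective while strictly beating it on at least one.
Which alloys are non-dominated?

S1: dominated by S2 (yield strength 435≥163, cost 20≤59).
S2: dominated by S7 (yield strength 710≥435, cost 14≤20).
S3: not dominated.
S4: dominated by S2 (yield strength 435≥275, cost 20≤33).
S5: dominated by S2 (yield strength 435≥285, cost 20≤38).
S6: dominated by S2 (yield strength 435≥342, cost 20≤43).
S7: not dominated (best cost).
S8: not dominated (best yield strength).

S3, S7, S8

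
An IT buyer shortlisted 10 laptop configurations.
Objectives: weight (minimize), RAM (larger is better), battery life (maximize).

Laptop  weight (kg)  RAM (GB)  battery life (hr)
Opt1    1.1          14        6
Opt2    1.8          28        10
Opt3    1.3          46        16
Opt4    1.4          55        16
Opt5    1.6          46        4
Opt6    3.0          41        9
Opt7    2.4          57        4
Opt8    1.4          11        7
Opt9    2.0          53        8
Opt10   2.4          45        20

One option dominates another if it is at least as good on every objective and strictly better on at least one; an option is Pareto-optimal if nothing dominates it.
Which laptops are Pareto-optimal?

Opt1, Opt3, Opt4, Opt7, Opt10

Opt1: not dominated (best weight).
Opt2: dominated by Opt3 (weight 1.3≤1.8, RAM 46≥28, battery life 16≥10).
Opt3: not dominated.
Opt4: not dominated.
Opt5: dominated by Opt3 (weight 1.3≤1.6, RAM 46≥46, battery life 16≥4).
Opt6: dominated by Opt3 (weight 1.3≤3.0, RAM 46≥41, battery life 16≥9).
Opt7: not dominated (best RAM).
Opt8: dominated by Opt3 (weight 1.3≤1.4, RAM 46≥11, battery life 16≥7).
Opt9: dominated by Opt4 (weight 1.4≤2.0, RAM 55≥53, battery life 16≥8).
Opt10: not dominated (best battery life).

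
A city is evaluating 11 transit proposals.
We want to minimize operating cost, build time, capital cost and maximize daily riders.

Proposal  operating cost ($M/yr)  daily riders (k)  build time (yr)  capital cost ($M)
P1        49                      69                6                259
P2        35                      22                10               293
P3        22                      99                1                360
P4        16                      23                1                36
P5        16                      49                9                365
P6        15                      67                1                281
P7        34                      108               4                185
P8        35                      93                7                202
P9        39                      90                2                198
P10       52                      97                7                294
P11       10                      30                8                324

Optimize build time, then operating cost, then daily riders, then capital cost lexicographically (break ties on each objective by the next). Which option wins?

First minimize build time: best is 1, kept {P3, P4, P6}.
Then minimize operating cost: best is 15, kept {P6}.

P6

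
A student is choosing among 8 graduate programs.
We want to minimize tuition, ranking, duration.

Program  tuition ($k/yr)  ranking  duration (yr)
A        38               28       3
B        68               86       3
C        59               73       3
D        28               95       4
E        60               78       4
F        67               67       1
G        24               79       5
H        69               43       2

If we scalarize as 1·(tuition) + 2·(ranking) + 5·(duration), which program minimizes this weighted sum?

A

A: 1·38 + 2·28 + 5·3 = 109
B: 1·68 + 2·86 + 5·3 = 255
C: 1·59 + 2·73 + 5·3 = 220
D: 1·28 + 2·95 + 5·4 = 238
E: 1·60 + 2·78 + 5·4 = 236
F: 1·67 + 2·67 + 5·1 = 206
G: 1·24 + 2·79 + 5·5 = 207
H: 1·69 + 2·43 + 5·2 = 165
Lowest: A at 109.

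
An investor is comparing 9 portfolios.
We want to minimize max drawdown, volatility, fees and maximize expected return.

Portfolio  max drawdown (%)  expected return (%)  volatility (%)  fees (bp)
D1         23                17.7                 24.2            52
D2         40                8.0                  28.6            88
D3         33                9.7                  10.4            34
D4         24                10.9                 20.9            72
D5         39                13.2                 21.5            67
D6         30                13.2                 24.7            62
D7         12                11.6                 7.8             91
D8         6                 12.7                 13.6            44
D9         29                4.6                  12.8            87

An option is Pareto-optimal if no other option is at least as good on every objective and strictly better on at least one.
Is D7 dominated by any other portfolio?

D1: worse on max drawdown (23 vs 12).
D2: worse on max drawdown (40 vs 12).
D3: worse on max drawdown (33 vs 12).
D4: worse on max drawdown (24 vs 12).
D5: worse on max drawdown (39 vs 12).
D6: worse on max drawdown (30 vs 12).
D8: worse on volatility (13.6 vs 7.8).
D9: worse on max drawdown (29 vs 12).
No option is at least as good as D7 on every objective and strictly better on one.

No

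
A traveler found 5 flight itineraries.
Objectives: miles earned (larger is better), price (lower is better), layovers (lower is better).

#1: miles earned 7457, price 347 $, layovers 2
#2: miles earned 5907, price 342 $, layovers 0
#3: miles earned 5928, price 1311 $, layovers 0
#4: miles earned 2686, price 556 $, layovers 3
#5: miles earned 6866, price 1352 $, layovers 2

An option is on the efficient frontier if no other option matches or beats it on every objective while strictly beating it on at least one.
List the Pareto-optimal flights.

#1, #2, #3

#1: not dominated (best miles earned).
#2: not dominated (best price).
#3: not dominated.
#4: dominated by #1 (miles earned 7457≥2686, price 347≤556, layovers 2≤3).
#5: dominated by #1 (miles earned 7457≥6866, price 347≤1352, layovers 2≤2).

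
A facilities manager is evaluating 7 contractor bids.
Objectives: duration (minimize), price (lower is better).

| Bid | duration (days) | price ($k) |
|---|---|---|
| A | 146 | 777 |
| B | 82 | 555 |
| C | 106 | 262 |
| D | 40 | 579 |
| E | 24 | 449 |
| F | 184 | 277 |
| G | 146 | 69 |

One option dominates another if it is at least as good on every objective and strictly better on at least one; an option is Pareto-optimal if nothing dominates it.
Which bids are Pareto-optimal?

C, E, G

A: dominated by B (duration 82≤146, price 555≤777).
B: dominated by E (duration 24≤82, price 449≤555).
C: not dominated.
D: dominated by E (duration 24≤40, price 449≤579).
E: not dominated (best duration).
F: dominated by C (duration 106≤184, price 262≤277).
G: not dominated (best price).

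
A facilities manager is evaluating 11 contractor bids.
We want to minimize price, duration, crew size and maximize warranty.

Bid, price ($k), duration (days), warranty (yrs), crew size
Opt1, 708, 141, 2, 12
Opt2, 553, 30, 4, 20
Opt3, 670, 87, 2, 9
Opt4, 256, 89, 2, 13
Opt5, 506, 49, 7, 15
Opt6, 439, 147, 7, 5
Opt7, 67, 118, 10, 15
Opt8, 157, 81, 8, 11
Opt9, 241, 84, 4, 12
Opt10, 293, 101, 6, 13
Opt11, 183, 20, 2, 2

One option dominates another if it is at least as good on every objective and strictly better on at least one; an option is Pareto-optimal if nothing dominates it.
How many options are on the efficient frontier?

Opt1: dominated by Opt3 (price 670≤708, duration 87≤141, warranty 2≥2, crew size 9≤12).
Opt2: not dominated.
Opt3: dominated by Opt11 (price 183≤670, duration 20≤87, warranty 2≥2, crew size 2≤9).
Opt4: dominated by Opt8 (price 157≤256, duration 81≤89, warranty 8≥2, crew size 11≤13).
Opt5: not dominated.
Opt6: not dominated.
Opt7: not dominated (best price).
Opt8: not dominated.
Opt9: dominated by Opt8 (price 157≤241, duration 81≤84, warranty 8≥4, crew size 11≤12).
Opt10: dominated by Opt8 (price 157≤293, duration 81≤101, warranty 8≥6, crew size 11≤13).
Opt11: not dominated (best duration).
Pareto-optimal: Opt2, Opt5, Opt6, Opt7, Opt8, Opt11 → 6.

6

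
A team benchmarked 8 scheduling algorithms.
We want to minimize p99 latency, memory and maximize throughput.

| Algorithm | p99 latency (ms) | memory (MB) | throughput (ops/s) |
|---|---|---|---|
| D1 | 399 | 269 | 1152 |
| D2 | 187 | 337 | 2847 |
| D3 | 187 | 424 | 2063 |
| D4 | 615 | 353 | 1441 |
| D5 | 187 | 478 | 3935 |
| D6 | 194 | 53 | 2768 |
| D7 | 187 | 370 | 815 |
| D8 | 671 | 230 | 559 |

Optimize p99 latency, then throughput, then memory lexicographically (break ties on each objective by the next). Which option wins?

First minimize p99 latency: best is 187, kept {D2, D3, D5, D7}.
Then maximize throughput: best is 3935, kept {D5}.

D5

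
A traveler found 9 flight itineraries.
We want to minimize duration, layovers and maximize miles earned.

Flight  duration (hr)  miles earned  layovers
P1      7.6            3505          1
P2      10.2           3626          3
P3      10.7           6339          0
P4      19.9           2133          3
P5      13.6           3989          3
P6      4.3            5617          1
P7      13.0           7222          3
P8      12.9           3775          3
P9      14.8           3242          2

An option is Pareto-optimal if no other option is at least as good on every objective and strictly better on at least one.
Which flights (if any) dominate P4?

P1, P2, P3, P5, P6, P7, P8, P9

P1: duration 7.6≤19.9, miles earned 3505≥2133, layovers 1≤3 — dominates P4.
P2: duration 10.2≤19.9, miles earned 3626≥2133, layovers 3≤3 — dominates P4.
P3: duration 10.7≤19.9, miles earned 6339≥2133, layovers 0≤3 — dominates P4.
P5: duration 13.6≤19.9, miles earned 3989≥2133, layovers 3≤3 — dominates P4.
P6: duration 4.3≤19.9, miles earned 5617≥2133, layovers 1≤3 — dominates P4.
P7: duration 13.0≤19.9, miles earned 7222≥2133, layovers 3≤3 — dominates P4.
P8: duration 12.9≤19.9, miles earned 3775≥2133, layovers 3≤3 — dominates P4.
P9: duration 14.8≤19.9, miles earned 3242≥2133, layovers 2≤3 — dominates P4.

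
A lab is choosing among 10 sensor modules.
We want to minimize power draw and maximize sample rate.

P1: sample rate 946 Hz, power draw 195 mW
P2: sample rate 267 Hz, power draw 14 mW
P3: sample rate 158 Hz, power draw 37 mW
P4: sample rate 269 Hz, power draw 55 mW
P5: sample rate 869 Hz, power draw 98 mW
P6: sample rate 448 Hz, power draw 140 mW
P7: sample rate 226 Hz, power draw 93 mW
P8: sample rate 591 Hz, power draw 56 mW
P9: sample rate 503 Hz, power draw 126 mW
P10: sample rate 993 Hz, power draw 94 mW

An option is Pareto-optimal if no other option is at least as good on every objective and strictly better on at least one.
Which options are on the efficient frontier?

P2, P4, P8, P10

P1: dominated by P10 (sample rate 993≥946, power draw 94≤195).
P2: not dominated (best power draw).
P3: dominated by P2 (sample rate 267≥158, power draw 14≤37).
P4: not dominated.
P5: dominated by P10 (sample rate 993≥869, power draw 94≤98).
P6: dominated by P5 (sample rate 869≥448, power draw 98≤140).
P7: dominated by P2 (sample rate 267≥226, power draw 14≤93).
P8: not dominated.
P9: dominated by P5 (sample rate 869≥503, power draw 98≤126).
P10: not dominated (best sample rate).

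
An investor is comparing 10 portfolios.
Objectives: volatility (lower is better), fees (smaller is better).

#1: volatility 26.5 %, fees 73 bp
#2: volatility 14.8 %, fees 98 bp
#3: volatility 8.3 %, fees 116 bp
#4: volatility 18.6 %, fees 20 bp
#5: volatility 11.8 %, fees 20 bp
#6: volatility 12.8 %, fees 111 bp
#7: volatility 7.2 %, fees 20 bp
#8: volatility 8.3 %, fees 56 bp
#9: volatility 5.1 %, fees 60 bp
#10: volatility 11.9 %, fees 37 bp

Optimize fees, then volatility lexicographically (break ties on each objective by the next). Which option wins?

First minimize fees: best is 20, kept {#4, #5, #7}.
Then minimize volatility: best is 7.2, kept {#7}.

#7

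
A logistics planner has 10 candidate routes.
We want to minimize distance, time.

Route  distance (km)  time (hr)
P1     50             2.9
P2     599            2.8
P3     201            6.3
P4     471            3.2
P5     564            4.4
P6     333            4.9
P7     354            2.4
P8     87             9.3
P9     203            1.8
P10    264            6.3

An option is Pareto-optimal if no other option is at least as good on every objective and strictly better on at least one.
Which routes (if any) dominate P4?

P1, P7, P9

P1: distance 50≤471, time 2.9≤3.2 — dominates P4.
P7: distance 354≤471, time 2.4≤3.2 — dominates P4.
P9: distance 203≤471, time 1.8≤3.2 — dominates P4.
Others (P2, P3, P5, P6, P8, P10) are each worse than P4 on at least one objective.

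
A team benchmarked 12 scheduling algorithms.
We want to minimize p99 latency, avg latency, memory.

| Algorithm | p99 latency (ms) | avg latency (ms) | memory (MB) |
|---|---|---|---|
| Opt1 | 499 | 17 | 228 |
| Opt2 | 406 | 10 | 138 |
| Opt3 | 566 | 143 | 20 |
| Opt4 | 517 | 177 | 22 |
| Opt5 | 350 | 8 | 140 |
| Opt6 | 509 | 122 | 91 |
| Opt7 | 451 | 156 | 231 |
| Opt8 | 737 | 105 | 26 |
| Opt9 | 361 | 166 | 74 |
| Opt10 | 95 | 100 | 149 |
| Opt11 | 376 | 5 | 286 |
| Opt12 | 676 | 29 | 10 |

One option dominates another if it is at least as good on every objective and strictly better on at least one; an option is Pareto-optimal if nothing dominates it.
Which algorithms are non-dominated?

Opt2, Opt3, Opt4, Opt5, Opt6, Opt9, Opt10, Opt11, Opt12

Opt1: dominated by Opt2 (p99 latency 406≤499, avg latency 10≤17, memory 138≤228).
Opt2: not dominated.
Opt3: not dominated.
Opt4: not dominated.
Opt5: not dominated.
Opt6: not dominated.
Opt7: dominated by Opt2 (p99 latency 406≤451, avg latency 10≤156, memory 138≤231).
Opt8: dominated by Opt12 (p99 latency 676≤737, avg latency 29≤105, memory 10≤26).
Opt9: not dominated.
Opt10: not dominated (best p99 latency).
Opt11: not dominated (best avg latency).
Opt12: not dominated (best memory).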